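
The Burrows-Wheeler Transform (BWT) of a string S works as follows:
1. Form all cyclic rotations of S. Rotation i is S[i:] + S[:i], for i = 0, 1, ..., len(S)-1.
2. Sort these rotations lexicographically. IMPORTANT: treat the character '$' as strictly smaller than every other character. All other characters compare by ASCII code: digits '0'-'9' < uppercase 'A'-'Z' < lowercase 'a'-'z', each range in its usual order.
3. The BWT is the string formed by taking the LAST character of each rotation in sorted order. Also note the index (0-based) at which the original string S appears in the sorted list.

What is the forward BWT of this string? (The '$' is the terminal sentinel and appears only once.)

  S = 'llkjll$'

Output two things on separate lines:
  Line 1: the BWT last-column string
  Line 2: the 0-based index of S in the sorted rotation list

Answer: lklllj$
6

Derivation:
All 7 rotations (rotation i = S[i:]+S[:i]):
  rot[0] = llkjll$
  rot[1] = lkjll$l
  rot[2] = kjll$ll
  rot[3] = jll$llk
  rot[4] = ll$llkj
  rot[5] = l$llkjl
  rot[6] = $llkjll
Sorted (with $ < everything):
  sorted[0] = $llkjll  (last char: 'l')
  sorted[1] = jll$llk  (last char: 'k')
  sorted[2] = kjll$ll  (last char: 'l')
  sorted[3] = l$llkjl  (last char: 'l')
  sorted[4] = lkjll$l  (last char: 'l')
  sorted[5] = ll$llkj  (last char: 'j')
  sorted[6] = llkjll$  (last char: '$')
Last column: lklllj$
Original string S is at sorted index 6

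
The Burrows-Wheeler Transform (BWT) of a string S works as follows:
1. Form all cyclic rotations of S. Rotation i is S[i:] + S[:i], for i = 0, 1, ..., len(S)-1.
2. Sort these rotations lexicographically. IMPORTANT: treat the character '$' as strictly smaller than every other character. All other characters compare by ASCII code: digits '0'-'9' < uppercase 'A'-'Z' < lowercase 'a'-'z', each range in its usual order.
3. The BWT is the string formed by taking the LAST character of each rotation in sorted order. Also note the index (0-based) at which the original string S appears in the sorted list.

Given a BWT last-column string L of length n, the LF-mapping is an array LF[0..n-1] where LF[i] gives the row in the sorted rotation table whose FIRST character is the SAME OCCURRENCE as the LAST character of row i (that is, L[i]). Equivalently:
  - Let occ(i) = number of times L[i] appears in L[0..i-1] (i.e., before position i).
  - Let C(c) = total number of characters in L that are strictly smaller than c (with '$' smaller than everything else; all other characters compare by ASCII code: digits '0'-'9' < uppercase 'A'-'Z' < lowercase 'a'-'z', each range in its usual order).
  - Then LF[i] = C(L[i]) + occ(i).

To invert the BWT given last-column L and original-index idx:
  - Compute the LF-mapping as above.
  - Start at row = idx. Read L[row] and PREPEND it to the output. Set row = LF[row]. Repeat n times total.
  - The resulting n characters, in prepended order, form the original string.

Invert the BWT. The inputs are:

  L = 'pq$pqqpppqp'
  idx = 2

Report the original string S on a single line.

Answer: pppqqpqpqp$

Derivation:
LF mapping: 1 7 0 2 8 9 3 4 5 10 6
Walk LF starting at row 2, prepending L[row]:
  step 1: row=2, L[2]='$', prepend. Next row=LF[2]=0
  step 2: row=0, L[0]='p', prepend. Next row=LF[0]=1
  step 3: row=1, L[1]='q', prepend. Next row=LF[1]=7
  step 4: row=7, L[7]='p', prepend. Next row=LF[7]=4
  step 5: row=4, L[4]='q', prepend. Next row=LF[4]=8
  step 6: row=8, L[8]='p', prepend. Next row=LF[8]=5
  step 7: row=5, L[5]='q', prepend. Next row=LF[5]=9
  step 8: row=9, L[9]='q', prepend. Next row=LF[9]=10
  step 9: row=10, L[10]='p', prepend. Next row=LF[10]=6
  step 10: row=6, L[6]='p', prepend. Next row=LF[6]=3
  step 11: row=3, L[3]='p', prepend. Next row=LF[3]=2
Reversed output: pppqqpqpqp$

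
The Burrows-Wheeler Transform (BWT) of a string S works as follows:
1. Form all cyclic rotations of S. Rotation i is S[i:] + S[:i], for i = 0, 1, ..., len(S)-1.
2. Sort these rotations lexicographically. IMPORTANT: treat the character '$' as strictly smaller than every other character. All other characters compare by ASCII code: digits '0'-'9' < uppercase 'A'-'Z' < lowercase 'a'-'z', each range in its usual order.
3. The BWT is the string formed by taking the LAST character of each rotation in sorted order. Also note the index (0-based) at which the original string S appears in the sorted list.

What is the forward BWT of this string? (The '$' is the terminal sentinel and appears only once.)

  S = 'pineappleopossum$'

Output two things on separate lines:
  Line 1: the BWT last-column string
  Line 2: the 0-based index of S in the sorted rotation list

Answer: menlppuiep$poaoss
10

Derivation:
All 17 rotations (rotation i = S[i:]+S[:i]):
  rot[0] = pineappleopossum$
  rot[1] = ineappleopossum$p
  rot[2] = neappleopossum$pi
  rot[3] = eappleopossum$pin
  rot[4] = appleopossum$pine
  rot[5] = ppleopossum$pinea
  rot[6] = pleopossum$pineap
  rot[7] = leopossum$pineapp
  rot[8] = eopossum$pineappl
  rot[9] = opossum$pineapple
  rot[10] = possum$pineappleo
  rot[11] = ossum$pineappleop
  rot[12] = ssum$pineappleopo
  rot[13] = sum$pineappleopos
  rot[14] = um$pineappleoposs
  rot[15] = m$pineappleopossu
  rot[16] = $pineappleopossum
Sorted (with $ < everything):
  sorted[0] = $pineappleopossum  (last char: 'm')
  sorted[1] = appleopossum$pine  (last char: 'e')
  sorted[2] = eappleopossum$pin  (last char: 'n')
  sorted[3] = eopossum$pineappl  (last char: 'l')
  sorted[4] = ineappleopossum$p  (last char: 'p')
  sorted[5] = leopossum$pineapp  (last char: 'p')
  sorted[6] = m$pineappleopossu  (last char: 'u')
  sorted[7] = neappleopossum$pi  (last char: 'i')
  sorted[8] = opossum$pineapple  (last char: 'e')
  sorted[9] = ossum$pineappleop  (last char: 'p')
  sorted[10] = pineappleopossum$  (last char: '$')
  sorted[11] = pleopossum$pineap  (last char: 'p')
  sorted[12] = possum$pineappleo  (last char: 'o')
  sorted[13] = ppleopossum$pinea  (last char: 'a')
  sorted[14] = ssum$pineappleopo  (last char: 'o')
  sorted[15] = sum$pineappleopos  (last char: 's')
  sorted[16] = um$pineappleoposs  (last char: 's')
Last column: menlppuiep$poaoss
Original string S is at sorted index 10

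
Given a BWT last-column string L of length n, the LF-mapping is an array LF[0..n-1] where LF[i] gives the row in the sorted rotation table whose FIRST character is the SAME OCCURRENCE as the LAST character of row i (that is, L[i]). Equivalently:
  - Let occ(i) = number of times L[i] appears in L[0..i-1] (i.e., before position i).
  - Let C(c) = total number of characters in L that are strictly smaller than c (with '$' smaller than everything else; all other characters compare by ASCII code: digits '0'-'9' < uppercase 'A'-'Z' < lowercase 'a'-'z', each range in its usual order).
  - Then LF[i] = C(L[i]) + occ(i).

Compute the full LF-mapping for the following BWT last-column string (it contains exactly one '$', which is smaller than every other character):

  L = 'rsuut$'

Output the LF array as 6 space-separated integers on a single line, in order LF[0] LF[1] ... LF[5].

Char counts: '$':1, 'r':1, 's':1, 't':1, 'u':2
C (first-col start): C('$')=0, C('r')=1, C('s')=2, C('t')=3, C('u')=4
L[0]='r': occ=0, LF[0]=C('r')+0=1+0=1
L[1]='s': occ=0, LF[1]=C('s')+0=2+0=2
L[2]='u': occ=0, LF[2]=C('u')+0=4+0=4
L[3]='u': occ=1, LF[3]=C('u')+1=4+1=5
L[4]='t': occ=0, LF[4]=C('t')+0=3+0=3
L[5]='$': occ=0, LF[5]=C('$')+0=0+0=0

Answer: 1 2 4 5 3 0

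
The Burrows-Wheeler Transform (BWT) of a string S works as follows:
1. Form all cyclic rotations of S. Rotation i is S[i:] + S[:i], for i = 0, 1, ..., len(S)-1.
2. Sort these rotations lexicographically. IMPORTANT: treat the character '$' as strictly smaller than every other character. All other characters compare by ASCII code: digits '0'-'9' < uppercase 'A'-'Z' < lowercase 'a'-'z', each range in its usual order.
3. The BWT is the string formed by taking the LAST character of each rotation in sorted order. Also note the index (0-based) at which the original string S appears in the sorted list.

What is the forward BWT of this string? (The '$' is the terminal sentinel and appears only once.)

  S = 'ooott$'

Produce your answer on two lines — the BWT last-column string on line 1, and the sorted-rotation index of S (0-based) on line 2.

All 6 rotations (rotation i = S[i:]+S[:i]):
  rot[0] = ooott$
  rot[1] = oott$o
  rot[2] = ott$oo
  rot[3] = tt$ooo
  rot[4] = t$ooot
  rot[5] = $ooott
Sorted (with $ < everything):
  sorted[0] = $ooott  (last char: 't')
  sorted[1] = ooott$  (last char: '$')
  sorted[2] = oott$o  (last char: 'o')
  sorted[3] = ott$oo  (last char: 'o')
  sorted[4] = t$ooot  (last char: 't')
  sorted[5] = tt$ooo  (last char: 'o')
Last column: t$ooto
Original string S is at sorted index 1

Answer: t$ooto
1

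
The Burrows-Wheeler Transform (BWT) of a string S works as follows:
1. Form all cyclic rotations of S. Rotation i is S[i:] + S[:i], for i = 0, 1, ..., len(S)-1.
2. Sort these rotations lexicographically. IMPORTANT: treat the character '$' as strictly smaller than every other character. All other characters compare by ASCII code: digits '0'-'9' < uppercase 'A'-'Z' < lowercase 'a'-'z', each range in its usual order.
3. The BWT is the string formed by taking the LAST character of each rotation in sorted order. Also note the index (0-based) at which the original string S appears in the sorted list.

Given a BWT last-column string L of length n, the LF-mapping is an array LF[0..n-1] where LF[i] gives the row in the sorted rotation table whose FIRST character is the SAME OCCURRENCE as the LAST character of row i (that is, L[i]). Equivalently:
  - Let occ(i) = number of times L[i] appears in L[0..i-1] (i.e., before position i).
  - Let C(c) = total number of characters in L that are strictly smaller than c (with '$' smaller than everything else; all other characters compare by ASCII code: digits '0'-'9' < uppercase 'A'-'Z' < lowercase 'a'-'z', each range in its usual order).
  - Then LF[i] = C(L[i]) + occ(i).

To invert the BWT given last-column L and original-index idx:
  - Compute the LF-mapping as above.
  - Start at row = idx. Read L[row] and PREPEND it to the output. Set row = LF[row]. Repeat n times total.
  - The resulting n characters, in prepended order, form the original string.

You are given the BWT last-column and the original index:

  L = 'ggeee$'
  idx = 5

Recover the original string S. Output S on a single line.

Answer: geeeg$

Derivation:
LF mapping: 4 5 1 2 3 0
Walk LF starting at row 5, prepending L[row]:
  step 1: row=5, L[5]='$', prepend. Next row=LF[5]=0
  step 2: row=0, L[0]='g', prepend. Next row=LF[0]=4
  step 3: row=4, L[4]='e', prepend. Next row=LF[4]=3
  step 4: row=3, L[3]='e', prepend. Next row=LF[3]=2
  step 5: row=2, L[2]='e', prepend. Next row=LF[2]=1
  step 6: row=1, L[1]='g', prepend. Next row=LF[1]=5
Reversed output: geeeg$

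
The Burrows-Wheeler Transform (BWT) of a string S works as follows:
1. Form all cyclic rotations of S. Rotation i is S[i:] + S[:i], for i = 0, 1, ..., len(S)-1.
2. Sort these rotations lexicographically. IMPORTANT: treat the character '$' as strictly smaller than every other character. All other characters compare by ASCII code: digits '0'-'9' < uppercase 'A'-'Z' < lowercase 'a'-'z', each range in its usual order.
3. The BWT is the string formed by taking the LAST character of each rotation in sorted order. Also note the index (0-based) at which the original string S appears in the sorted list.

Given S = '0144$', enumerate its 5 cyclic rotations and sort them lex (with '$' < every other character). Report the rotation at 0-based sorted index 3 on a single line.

All 5 rotations (rotation i = S[i:]+S[:i]):
  rot[0] = 0144$
  rot[1] = 144$0
  rot[2] = 44$01
  rot[3] = 4$014
  rot[4] = $0144
Sorted (with $ < everything):
  sorted[0] = $0144
  sorted[1] = 0144$
  sorted[2] = 144$0
  sorted[3] = 4$014
  sorted[4] = 44$01
sorted[3] = 4$014

Answer: 4$014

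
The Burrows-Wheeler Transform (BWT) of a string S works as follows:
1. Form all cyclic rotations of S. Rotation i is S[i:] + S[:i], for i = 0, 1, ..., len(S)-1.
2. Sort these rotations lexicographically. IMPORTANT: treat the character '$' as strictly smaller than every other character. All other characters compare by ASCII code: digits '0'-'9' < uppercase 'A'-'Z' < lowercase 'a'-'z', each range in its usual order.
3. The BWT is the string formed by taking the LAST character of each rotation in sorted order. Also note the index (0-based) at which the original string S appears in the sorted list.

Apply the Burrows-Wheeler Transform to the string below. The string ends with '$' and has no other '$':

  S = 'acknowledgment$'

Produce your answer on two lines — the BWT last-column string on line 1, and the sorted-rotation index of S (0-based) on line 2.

All 15 rotations (rotation i = S[i:]+S[:i]):
  rot[0] = acknowledgment$
  rot[1] = cknowledgment$a
  rot[2] = knowledgment$ac
  rot[3] = nowledgment$ack
  rot[4] = owledgment$ackn
  rot[5] = wledgment$ackno
  rot[6] = ledgment$acknow
  rot[7] = edgment$acknowl
  rot[8] = dgment$acknowle
  rot[9] = gment$acknowled
  rot[10] = ment$acknowledg
  rot[11] = ent$acknowledgm
  rot[12] = nt$acknowledgme
  rot[13] = t$acknowledgmen
  rot[14] = $acknowledgment
Sorted (with $ < everything):
  sorted[0] = $acknowledgment  (last char: 't')
  sorted[1] = acknowledgment$  (last char: '$')
  sorted[2] = cknowledgment$a  (last char: 'a')
  sorted[3] = dgment$acknowle  (last char: 'e')
  sorted[4] = edgment$acknowl  (last char: 'l')
  sorted[5] = ent$acknowledgm  (last char: 'm')
  sorted[6] = gment$acknowled  (last char: 'd')
  sorted[7] = knowledgment$ac  (last char: 'c')
  sorted[8] = ledgment$acknow  (last char: 'w')
  sorted[9] = ment$acknowledg  (last char: 'g')
  sorted[10] = nowledgment$ack  (last char: 'k')
  sorted[11] = nt$acknowledgme  (last char: 'e')
  sorted[12] = owledgment$ackn  (last char: 'n')
  sorted[13] = t$acknowledgmen  (last char: 'n')
  sorted[14] = wledgment$ackno  (last char: 'o')
Last column: t$aelmdcwgkenno
Original string S is at sorted index 1

Answer: t$aelmdcwgkenno
1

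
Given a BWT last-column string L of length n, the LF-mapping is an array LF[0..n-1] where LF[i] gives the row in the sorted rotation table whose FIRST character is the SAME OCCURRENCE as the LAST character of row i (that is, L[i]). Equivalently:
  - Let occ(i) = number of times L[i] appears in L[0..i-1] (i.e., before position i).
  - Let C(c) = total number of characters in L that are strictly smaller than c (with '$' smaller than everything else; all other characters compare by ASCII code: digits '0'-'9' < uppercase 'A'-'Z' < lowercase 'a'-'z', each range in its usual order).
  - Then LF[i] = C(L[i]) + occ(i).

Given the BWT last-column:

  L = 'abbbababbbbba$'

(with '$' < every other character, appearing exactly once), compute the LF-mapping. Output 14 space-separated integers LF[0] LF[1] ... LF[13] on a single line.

Answer: 1 5 6 7 2 8 3 9 10 11 12 13 4 0

Derivation:
Char counts: '$':1, 'a':4, 'b':9
C (first-col start): C('$')=0, C('a')=1, C('b')=5
L[0]='a': occ=0, LF[0]=C('a')+0=1+0=1
L[1]='b': occ=0, LF[1]=C('b')+0=5+0=5
L[2]='b': occ=1, LF[2]=C('b')+1=5+1=6
L[3]='b': occ=2, LF[3]=C('b')+2=5+2=7
L[4]='a': occ=1, LF[4]=C('a')+1=1+1=2
L[5]='b': occ=3, LF[5]=C('b')+3=5+3=8
L[6]='a': occ=2, LF[6]=C('a')+2=1+2=3
L[7]='b': occ=4, LF[7]=C('b')+4=5+4=9
L[8]='b': occ=5, LF[8]=C('b')+5=5+5=10
L[9]='b': occ=6, LF[9]=C('b')+6=5+6=11
L[10]='b': occ=7, LF[10]=C('b')+7=5+7=12
L[11]='b': occ=8, LF[11]=C('b')+8=5+8=13
L[12]='a': occ=3, LF[12]=C('a')+3=1+3=4
L[13]='$': occ=0, LF[13]=C('$')+0=0+0=0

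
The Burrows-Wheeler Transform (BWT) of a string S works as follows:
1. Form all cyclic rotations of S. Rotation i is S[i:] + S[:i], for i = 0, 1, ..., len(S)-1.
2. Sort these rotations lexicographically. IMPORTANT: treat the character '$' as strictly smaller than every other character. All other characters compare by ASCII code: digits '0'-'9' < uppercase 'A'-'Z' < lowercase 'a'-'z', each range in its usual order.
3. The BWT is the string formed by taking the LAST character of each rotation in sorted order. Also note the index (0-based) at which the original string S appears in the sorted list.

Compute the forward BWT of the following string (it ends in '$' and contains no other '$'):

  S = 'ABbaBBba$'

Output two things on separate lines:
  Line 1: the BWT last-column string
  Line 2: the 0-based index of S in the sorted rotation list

All 9 rotations (rotation i = S[i:]+S[:i]):
  rot[0] = ABbaBBba$
  rot[1] = BbaBBba$A
  rot[2] = baBBba$AB
  rot[3] = aBBba$ABb
  rot[4] = BBba$ABba
  rot[5] = Bba$ABbaB
  rot[6] = ba$ABbaBB
  rot[7] = a$ABbaBBb
  rot[8] = $ABbaBBba
Sorted (with $ < everything):
  sorted[0] = $ABbaBBba  (last char: 'a')
  sorted[1] = ABbaBBba$  (last char: '$')
  sorted[2] = BBba$ABba  (last char: 'a')
  sorted[3] = Bba$ABbaB  (last char: 'B')
  sorted[4] = BbaBBba$A  (last char: 'A')
  sorted[5] = a$ABbaBBb  (last char: 'b')
  sorted[6] = aBBba$ABb  (last char: 'b')
  sorted[7] = ba$ABbaBB  (last char: 'B')
  sorted[8] = baBBba$AB  (last char: 'B')
Last column: a$aBAbbBB
Original string S is at sorted index 1

Answer: a$aBAbbBB
1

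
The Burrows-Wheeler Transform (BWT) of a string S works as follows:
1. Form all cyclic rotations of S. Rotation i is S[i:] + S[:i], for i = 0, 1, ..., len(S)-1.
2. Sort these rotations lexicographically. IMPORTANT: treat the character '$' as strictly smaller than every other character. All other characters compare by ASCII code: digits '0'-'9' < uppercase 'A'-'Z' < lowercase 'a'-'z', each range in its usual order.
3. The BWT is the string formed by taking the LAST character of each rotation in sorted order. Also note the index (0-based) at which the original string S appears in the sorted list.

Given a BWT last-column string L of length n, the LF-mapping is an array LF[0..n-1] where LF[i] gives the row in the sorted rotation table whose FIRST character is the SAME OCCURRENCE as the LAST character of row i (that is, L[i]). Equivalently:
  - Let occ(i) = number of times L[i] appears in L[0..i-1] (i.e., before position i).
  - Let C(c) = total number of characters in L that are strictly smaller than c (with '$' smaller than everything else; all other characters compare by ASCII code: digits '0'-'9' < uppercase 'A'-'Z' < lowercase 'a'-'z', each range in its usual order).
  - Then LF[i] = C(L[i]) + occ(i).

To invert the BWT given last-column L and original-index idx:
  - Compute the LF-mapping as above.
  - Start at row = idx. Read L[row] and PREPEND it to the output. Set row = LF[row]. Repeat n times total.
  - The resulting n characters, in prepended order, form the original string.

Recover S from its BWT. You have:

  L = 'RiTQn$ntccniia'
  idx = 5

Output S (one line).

Answer: cincinnatiQTR$

Derivation:
LF mapping: 2 7 3 1 10 0 11 13 5 6 12 8 9 4
Walk LF starting at row 5, prepending L[row]:
  step 1: row=5, L[5]='$', prepend. Next row=LF[5]=0
  step 2: row=0, L[0]='R', prepend. Next row=LF[0]=2
  step 3: row=2, L[2]='T', prepend. Next row=LF[2]=3
  step 4: row=3, L[3]='Q', prepend. Next row=LF[3]=1
  step 5: row=1, L[1]='i', prepend. Next row=LF[1]=7
  step 6: row=7, L[7]='t', prepend. Next row=LF[7]=13
  step 7: row=13, L[13]='a', prepend. Next row=LF[13]=4
  step 8: row=4, L[4]='n', prepend. Next row=LF[4]=10
  step 9: row=10, L[10]='n', prepend. Next row=LF[10]=12
  step 10: row=12, L[12]='i', prepend. Next row=LF[12]=9
  step 11: row=9, L[9]='c', prepend. Next row=LF[9]=6
  step 12: row=6, L[6]='n', prepend. Next row=LF[6]=11
  step 13: row=11, L[11]='i', prepend. Next row=LF[11]=8
  step 14: row=8, L[8]='c', prepend. Next row=LF[8]=5
Reversed output: cincinnatiQTR$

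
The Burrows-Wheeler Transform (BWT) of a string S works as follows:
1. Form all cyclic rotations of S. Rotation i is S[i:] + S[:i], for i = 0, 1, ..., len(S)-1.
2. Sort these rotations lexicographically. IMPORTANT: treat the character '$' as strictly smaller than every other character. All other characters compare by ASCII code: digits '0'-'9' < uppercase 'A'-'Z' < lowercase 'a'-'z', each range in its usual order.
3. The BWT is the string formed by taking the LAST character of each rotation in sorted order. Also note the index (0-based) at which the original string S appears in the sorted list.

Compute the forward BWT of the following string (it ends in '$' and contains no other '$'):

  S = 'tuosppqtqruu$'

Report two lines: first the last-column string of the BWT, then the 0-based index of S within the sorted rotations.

Answer: uusptpqoq$utr
9

Derivation:
All 13 rotations (rotation i = S[i:]+S[:i]):
  rot[0] = tuosppqtqruu$
  rot[1] = uosppqtqruu$t
  rot[2] = osppqtqruu$tu
  rot[3] = sppqtqruu$tuo
  rot[4] = ppqtqruu$tuos
  rot[5] = pqtqruu$tuosp
  rot[6] = qtqruu$tuospp
  rot[7] = tqruu$tuosppq
  rot[8] = qruu$tuosppqt
  rot[9] = ruu$tuosppqtq
  rot[10] = uu$tuosppqtqr
  rot[11] = u$tuosppqtqru
  rot[12] = $tuosppqtqruu
Sorted (with $ < everything):
  sorted[0] = $tuosppqtqruu  (last char: 'u')
  sorted[1] = osppqtqruu$tu  (last char: 'u')
  sorted[2] = ppqtqruu$tuos  (last char: 's')
  sorted[3] = pqtqruu$tuosp  (last char: 'p')
  sorted[4] = qruu$tuosppqt  (last char: 't')
  sorted[5] = qtqruu$tuospp  (last char: 'p')
  sorted[6] = ruu$tuosppqtq  (last char: 'q')
  sorted[7] = sppqtqruu$tuo  (last char: 'o')
  sorted[8] = tqruu$tuosppq  (last char: 'q')
  sorted[9] = tuosppqtqruu$  (last char: '$')
  sorted[10] = u$tuosppqtqru  (last char: 'u')
  sorted[11] = uosppqtqruu$t  (last char: 't')
  sorted[12] = uu$tuosppqtqr  (last char: 'r')
Last column: uusptpqoq$utr
Original string S is at sorted index 9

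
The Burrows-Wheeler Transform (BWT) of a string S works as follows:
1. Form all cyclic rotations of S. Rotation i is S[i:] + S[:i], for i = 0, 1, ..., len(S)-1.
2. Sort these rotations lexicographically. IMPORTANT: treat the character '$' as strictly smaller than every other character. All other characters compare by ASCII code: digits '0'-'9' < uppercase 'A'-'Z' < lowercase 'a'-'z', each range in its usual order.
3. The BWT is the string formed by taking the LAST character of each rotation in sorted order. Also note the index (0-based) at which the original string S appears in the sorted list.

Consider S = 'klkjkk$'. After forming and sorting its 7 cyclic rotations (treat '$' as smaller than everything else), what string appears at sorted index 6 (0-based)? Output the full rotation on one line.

Answer: lkjkk$k

Derivation:
All 7 rotations (rotation i = S[i:]+S[:i]):
  rot[0] = klkjkk$
  rot[1] = lkjkk$k
  rot[2] = kjkk$kl
  rot[3] = jkk$klk
  rot[4] = kk$klkj
  rot[5] = k$klkjk
  rot[6] = $klkjkk
Sorted (with $ < everything):
  sorted[0] = $klkjkk
  sorted[1] = jkk$klk
  sorted[2] = k$klkjk
  sorted[3] = kjkk$kl
  sorted[4] = kk$klkj
  sorted[5] = klkjkk$
  sorted[6] = lkjkk$k
sorted[6] = lkjkk$k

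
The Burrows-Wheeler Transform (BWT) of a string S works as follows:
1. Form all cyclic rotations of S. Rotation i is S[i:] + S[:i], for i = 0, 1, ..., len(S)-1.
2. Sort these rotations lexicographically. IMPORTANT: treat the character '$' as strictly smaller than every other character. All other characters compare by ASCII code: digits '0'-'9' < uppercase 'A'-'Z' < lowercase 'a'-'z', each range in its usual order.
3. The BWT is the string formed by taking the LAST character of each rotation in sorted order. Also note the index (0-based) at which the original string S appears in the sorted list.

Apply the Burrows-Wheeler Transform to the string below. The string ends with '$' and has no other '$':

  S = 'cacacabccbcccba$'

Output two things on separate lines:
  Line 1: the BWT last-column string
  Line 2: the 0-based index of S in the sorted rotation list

Answer: abccccacaa$cccbb
10

Derivation:
All 16 rotations (rotation i = S[i:]+S[:i]):
  rot[0] = cacacabccbcccba$
  rot[1] = acacabccbcccba$c
  rot[2] = cacabccbcccba$ca
  rot[3] = acabccbcccba$cac
  rot[4] = cabccbcccba$caca
  rot[5] = abccbcccba$cacac
  rot[6] = bccbcccba$cacaca
  rot[7] = ccbcccba$cacacab
  rot[8] = cbcccba$cacacabc
  rot[9] = bcccba$cacacabcc
  rot[10] = cccba$cacacabccb
  rot[11] = ccba$cacacabccbc
  rot[12] = cba$cacacabccbcc
  rot[13] = ba$cacacabccbccc
  rot[14] = a$cacacabccbcccb
  rot[15] = $cacacabccbcccba
Sorted (with $ < everything):
  sorted[0] = $cacacabccbcccba  (last char: 'a')
  sorted[1] = a$cacacabccbcccb  (last char: 'b')
  sorted[2] = abccbcccba$cacac  (last char: 'c')
  sorted[3] = acabccbcccba$cac  (last char: 'c')
  sorted[4] = acacabccbcccba$c  (last char: 'c')
  sorted[5] = ba$cacacabccbccc  (last char: 'c')
  sorted[6] = bccbcccba$cacaca  (last char: 'a')
  sorted[7] = bcccba$cacacabcc  (last char: 'c')
  sorted[8] = cabccbcccba$caca  (last char: 'a')
  sorted[9] = cacabccbcccba$ca  (last char: 'a')
  sorted[10] = cacacabccbcccba$  (last char: '$')
  sorted[11] = cba$cacacabccbcc  (last char: 'c')
  sorted[12] = cbcccba$cacacabc  (last char: 'c')
  sorted[13] = ccba$cacacabccbc  (last char: 'c')
  sorted[14] = ccbcccba$cacacab  (last char: 'b')
  sorted[15] = cccba$cacacabccb  (last char: 'b')
Last column: abccccacaa$cccbb
Original string S is at sorted index 10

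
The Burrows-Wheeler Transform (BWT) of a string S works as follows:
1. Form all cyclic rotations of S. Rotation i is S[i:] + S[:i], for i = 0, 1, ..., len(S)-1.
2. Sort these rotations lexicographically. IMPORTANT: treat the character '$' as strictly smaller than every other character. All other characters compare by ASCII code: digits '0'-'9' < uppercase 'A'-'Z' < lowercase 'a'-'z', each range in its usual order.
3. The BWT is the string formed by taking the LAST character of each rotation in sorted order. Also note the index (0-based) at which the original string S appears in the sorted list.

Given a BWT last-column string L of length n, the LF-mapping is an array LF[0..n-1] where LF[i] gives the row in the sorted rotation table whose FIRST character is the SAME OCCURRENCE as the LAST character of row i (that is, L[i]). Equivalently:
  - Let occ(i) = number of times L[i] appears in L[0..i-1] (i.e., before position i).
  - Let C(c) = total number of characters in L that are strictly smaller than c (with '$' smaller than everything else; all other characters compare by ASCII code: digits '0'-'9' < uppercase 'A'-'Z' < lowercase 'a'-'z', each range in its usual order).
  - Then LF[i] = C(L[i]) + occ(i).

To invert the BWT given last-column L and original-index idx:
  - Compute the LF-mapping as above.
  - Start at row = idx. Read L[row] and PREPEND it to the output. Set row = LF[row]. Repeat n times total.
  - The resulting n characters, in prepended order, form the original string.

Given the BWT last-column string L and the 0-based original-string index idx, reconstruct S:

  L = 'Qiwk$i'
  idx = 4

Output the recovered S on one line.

LF mapping: 1 2 5 4 0 3
Walk LF starting at row 4, prepending L[row]:
  step 1: row=4, L[4]='$', prepend. Next row=LF[4]=0
  step 2: row=0, L[0]='Q', prepend. Next row=LF[0]=1
  step 3: row=1, L[1]='i', prepend. Next row=LF[1]=2
  step 4: row=2, L[2]='w', prepend. Next row=LF[2]=5
  step 5: row=5, L[5]='i', prepend. Next row=LF[5]=3
  step 6: row=3, L[3]='k', prepend. Next row=LF[3]=4
Reversed output: kiwiQ$

Answer: kiwiQ$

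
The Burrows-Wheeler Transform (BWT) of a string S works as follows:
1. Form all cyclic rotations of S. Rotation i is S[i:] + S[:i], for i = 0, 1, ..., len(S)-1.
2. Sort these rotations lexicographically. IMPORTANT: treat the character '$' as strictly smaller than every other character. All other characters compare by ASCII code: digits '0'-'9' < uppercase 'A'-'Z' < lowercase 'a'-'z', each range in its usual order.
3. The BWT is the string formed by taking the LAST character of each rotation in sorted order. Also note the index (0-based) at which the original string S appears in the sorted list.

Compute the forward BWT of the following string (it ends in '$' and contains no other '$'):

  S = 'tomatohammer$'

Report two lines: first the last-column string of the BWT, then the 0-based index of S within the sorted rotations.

All 13 rotations (rotation i = S[i:]+S[:i]):
  rot[0] = tomatohammer$
  rot[1] = omatohammer$t
  rot[2] = matohammer$to
  rot[3] = atohammer$tom
  rot[4] = tohammer$toma
  rot[5] = ohammer$tomat
  rot[6] = hammer$tomato
  rot[7] = ammer$tomatoh
  rot[8] = mmer$tomatoha
  rot[9] = mer$tomatoham
  rot[10] = er$tomatohamm
  rot[11] = r$tomatohamme
  rot[12] = $tomatohammer
Sorted (with $ < everything):
  sorted[0] = $tomatohammer  (last char: 'r')
  sorted[1] = ammer$tomatoh  (last char: 'h')
  sorted[2] = atohammer$tom  (last char: 'm')
  sorted[3] = er$tomatohamm  (last char: 'm')
  sorted[4] = hammer$tomato  (last char: 'o')
  sorted[5] = matohammer$to  (last char: 'o')
  sorted[6] = mer$tomatoham  (last char: 'm')
  sorted[7] = mmer$tomatoha  (last char: 'a')
  sorted[8] = ohammer$tomat  (last char: 't')
  sorted[9] = omatohammer$t  (last char: 't')
  sorted[10] = r$tomatohamme  (last char: 'e')
  sorted[11] = tohammer$toma  (last char: 'a')
  sorted[12] = tomatohammer$  (last char: '$')
Last column: rhmmoomattea$
Original string S is at sorted index 12

Answer: rhmmoomattea$
12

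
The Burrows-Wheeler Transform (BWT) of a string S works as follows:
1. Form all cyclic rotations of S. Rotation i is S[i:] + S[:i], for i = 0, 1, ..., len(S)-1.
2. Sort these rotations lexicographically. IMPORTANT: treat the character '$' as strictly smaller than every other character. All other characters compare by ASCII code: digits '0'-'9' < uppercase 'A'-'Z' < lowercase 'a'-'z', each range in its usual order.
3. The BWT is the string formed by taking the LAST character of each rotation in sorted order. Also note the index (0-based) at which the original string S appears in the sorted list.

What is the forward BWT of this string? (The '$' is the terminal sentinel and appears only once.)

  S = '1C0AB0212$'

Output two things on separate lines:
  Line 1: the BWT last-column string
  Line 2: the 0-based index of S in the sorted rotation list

All 10 rotations (rotation i = S[i:]+S[:i]):
  rot[0] = 1C0AB0212$
  rot[1] = C0AB0212$1
  rot[2] = 0AB0212$1C
  rot[3] = AB0212$1C0
  rot[4] = B0212$1C0A
  rot[5] = 0212$1C0AB
  rot[6] = 212$1C0AB0
  rot[7] = 12$1C0AB02
  rot[8] = 2$1C0AB021
  rot[9] = $1C0AB0212
Sorted (with $ < everything):
  sorted[0] = $1C0AB0212  (last char: '2')
  sorted[1] = 0212$1C0AB  (last char: 'B')
  sorted[2] = 0AB0212$1C  (last char: 'C')
  sorted[3] = 12$1C0AB02  (last char: '2')
  sorted[4] = 1C0AB0212$  (last char: '$')
  sorted[5] = 2$1C0AB021  (last char: '1')
  sorted[6] = 212$1C0AB0  (last char: '0')
  sorted[7] = AB0212$1C0  (last char: '0')
  sorted[8] = B0212$1C0A  (last char: 'A')
  sorted[9] = C0AB0212$1  (last char: '1')
Last column: 2BC2$100A1
Original string S is at sorted index 4

Answer: 2BC2$100A1
4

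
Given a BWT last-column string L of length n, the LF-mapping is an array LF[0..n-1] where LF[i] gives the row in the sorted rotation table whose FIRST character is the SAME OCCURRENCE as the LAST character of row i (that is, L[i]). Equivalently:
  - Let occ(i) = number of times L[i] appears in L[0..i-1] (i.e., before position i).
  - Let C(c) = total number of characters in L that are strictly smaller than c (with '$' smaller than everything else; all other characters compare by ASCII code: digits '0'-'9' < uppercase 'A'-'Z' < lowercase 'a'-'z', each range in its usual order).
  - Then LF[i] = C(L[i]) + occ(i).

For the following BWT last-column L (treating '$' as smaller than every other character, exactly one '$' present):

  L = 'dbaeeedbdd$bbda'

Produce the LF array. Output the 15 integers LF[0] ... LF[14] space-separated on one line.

Answer: 7 3 1 12 13 14 8 4 9 10 0 5 6 11 2

Derivation:
Char counts: '$':1, 'a':2, 'b':4, 'd':5, 'e':3
C (first-col start): C('$')=0, C('a')=1, C('b')=3, C('d')=7, C('e')=12
L[0]='d': occ=0, LF[0]=C('d')+0=7+0=7
L[1]='b': occ=0, LF[1]=C('b')+0=3+0=3
L[2]='a': occ=0, LF[2]=C('a')+0=1+0=1
L[3]='e': occ=0, LF[3]=C('e')+0=12+0=12
L[4]='e': occ=1, LF[4]=C('e')+1=12+1=13
L[5]='e': occ=2, LF[5]=C('e')+2=12+2=14
L[6]='d': occ=1, LF[6]=C('d')+1=7+1=8
L[7]='b': occ=1, LF[7]=C('b')+1=3+1=4
L[8]='d': occ=2, LF[8]=C('d')+2=7+2=9
L[9]='d': occ=3, LF[9]=C('d')+3=7+3=10
L[10]='$': occ=0, LF[10]=C('$')+0=0+0=0
L[11]='b': occ=2, LF[11]=C('b')+2=3+2=5
L[12]='b': occ=3, LF[12]=C('b')+3=3+3=6
L[13]='d': occ=4, LF[13]=C('d')+4=7+4=11
L[14]='a': occ=1, LF[14]=C('a')+1=1+1=2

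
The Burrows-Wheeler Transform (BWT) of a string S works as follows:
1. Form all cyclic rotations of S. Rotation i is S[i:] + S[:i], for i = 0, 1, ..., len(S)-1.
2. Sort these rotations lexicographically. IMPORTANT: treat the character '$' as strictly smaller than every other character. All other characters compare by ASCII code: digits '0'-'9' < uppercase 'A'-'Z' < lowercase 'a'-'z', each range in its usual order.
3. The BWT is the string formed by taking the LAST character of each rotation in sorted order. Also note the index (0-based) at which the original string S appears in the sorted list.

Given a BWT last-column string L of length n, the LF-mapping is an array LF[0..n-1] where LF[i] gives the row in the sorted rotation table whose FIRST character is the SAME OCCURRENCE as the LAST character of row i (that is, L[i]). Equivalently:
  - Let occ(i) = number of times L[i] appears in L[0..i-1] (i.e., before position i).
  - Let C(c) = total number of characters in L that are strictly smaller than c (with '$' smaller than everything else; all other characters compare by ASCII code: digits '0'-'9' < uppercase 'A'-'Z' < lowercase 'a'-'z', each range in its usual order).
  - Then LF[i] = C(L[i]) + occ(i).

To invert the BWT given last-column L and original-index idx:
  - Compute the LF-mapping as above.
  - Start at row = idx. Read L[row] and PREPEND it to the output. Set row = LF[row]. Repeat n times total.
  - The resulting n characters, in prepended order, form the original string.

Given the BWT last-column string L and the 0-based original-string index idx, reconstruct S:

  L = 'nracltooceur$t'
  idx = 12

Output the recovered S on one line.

Answer: turtleraccoon$

Derivation:
LF mapping: 6 9 1 2 5 11 7 8 3 4 13 10 0 12
Walk LF starting at row 12, prepending L[row]:
  step 1: row=12, L[12]='$', prepend. Next row=LF[12]=0
  step 2: row=0, L[0]='n', prepend. Next row=LF[0]=6
  step 3: row=6, L[6]='o', prepend. Next row=LF[6]=7
  step 4: row=7, L[7]='o', prepend. Next row=LF[7]=8
  step 5: row=8, L[8]='c', prepend. Next row=LF[8]=3
  step 6: row=3, L[3]='c', prepend. Next row=LF[3]=2
  step 7: row=2, L[2]='a', prepend. Next row=LF[2]=1
  step 8: row=1, L[1]='r', prepend. Next row=LF[1]=9
  step 9: row=9, L[9]='e', prepend. Next row=LF[9]=4
  step 10: row=4, L[4]='l', prepend. Next row=LF[4]=5
  step 11: row=5, L[5]='t', prepend. Next row=LF[5]=11
  step 12: row=11, L[11]='r', prepend. Next row=LF[11]=10
  step 13: row=10, L[10]='u', prepend. Next row=LF[10]=13
  step 14: row=13, L[13]='t', prepend. Next row=LF[13]=12
Reversed output: turtleraccoon$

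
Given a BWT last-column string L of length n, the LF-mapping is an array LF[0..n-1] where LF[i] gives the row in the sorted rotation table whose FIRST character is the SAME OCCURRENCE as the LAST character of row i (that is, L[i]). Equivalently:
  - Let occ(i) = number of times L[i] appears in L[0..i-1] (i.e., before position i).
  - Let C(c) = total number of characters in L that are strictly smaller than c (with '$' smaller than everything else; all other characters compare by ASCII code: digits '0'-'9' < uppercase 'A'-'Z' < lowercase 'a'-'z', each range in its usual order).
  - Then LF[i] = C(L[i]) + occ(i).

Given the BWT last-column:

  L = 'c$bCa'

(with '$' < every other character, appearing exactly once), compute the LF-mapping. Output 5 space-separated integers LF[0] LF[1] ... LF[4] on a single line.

Answer: 4 0 3 1 2

Derivation:
Char counts: '$':1, 'C':1, 'a':1, 'b':1, 'c':1
C (first-col start): C('$')=0, C('C')=1, C('a')=2, C('b')=3, C('c')=4
L[0]='c': occ=0, LF[0]=C('c')+0=4+0=4
L[1]='$': occ=0, LF[1]=C('$')+0=0+0=0
L[2]='b': occ=0, LF[2]=C('b')+0=3+0=3
L[3]='C': occ=0, LF[3]=C('C')+0=1+0=1
L[4]='a': occ=0, LF[4]=C('a')+0=2+0=2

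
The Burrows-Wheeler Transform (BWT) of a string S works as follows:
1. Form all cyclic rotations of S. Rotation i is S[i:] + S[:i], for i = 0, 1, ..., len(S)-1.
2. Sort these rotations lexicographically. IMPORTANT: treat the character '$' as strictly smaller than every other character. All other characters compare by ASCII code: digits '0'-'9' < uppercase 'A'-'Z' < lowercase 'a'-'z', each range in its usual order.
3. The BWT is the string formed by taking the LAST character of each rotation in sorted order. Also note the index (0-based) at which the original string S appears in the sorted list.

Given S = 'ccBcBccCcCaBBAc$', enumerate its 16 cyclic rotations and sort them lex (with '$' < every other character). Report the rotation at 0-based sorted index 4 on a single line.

All 16 rotations (rotation i = S[i:]+S[:i]):
  rot[0] = ccBcBccCcCaBBAc$
  rot[1] = cBcBccCcCaBBAc$c
  rot[2] = BcBccCcCaBBAc$cc
  rot[3] = cBccCcCaBBAc$ccB
  rot[4] = BccCcCaBBAc$ccBc
  rot[5] = ccCcCaBBAc$ccBcB
  rot[6] = cCcCaBBAc$ccBcBc
  rot[7] = CcCaBBAc$ccBcBcc
  rot[8] = cCaBBAc$ccBcBccC
  rot[9] = CaBBAc$ccBcBccCc
  rot[10] = aBBAc$ccBcBccCcC
  rot[11] = BBAc$ccBcBccCcCa
  rot[12] = BAc$ccBcBccCcCaB
  rot[13] = Ac$ccBcBccCcCaBB
  rot[14] = c$ccBcBccCcCaBBA
  rot[15] = $ccBcBccCcCaBBAc
Sorted (with $ < everything):
  sorted[0] = $ccBcBccCcCaBBAc
  sorted[1] = Ac$ccBcBccCcCaBB
  sorted[2] = BAc$ccBcBccCcCaB
  sorted[3] = BBAc$ccBcBccCcCa
  sorted[4] = BcBccCcCaBBAc$cc
  sorted[5] = BccCcCaBBAc$ccBc
  sorted[6] = CaBBAc$ccBcBccCc
  sorted[7] = CcCaBBAc$ccBcBcc
  sorted[8] = aBBAc$ccBcBccCcC
  sorted[9] = c$ccBcBccCcCaBBA
  sorted[10] = cBcBccCcCaBBAc$c
  sorted[11] = cBccCcCaBBAc$ccB
  sorted[12] = cCaBBAc$ccBcBccC
  sorted[13] = cCcCaBBAc$ccBcBc
  sorted[14] = ccBcBccCcCaBBAc$
  sorted[15] = ccCcCaBBAc$ccBcB
sorted[4] = BcBccCcCaBBAc$cc

Answer: BcBccCcCaBBAc$cc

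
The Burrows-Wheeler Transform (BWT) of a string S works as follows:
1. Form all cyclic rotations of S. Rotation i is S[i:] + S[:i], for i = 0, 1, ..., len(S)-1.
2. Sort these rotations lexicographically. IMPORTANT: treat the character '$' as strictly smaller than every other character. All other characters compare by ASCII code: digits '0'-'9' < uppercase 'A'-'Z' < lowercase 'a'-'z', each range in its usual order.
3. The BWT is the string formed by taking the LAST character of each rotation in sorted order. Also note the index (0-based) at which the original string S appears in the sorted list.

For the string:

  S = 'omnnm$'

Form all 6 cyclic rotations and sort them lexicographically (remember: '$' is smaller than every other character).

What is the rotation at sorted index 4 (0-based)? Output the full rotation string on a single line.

All 6 rotations (rotation i = S[i:]+S[:i]):
  rot[0] = omnnm$
  rot[1] = mnnm$o
  rot[2] = nnm$om
  rot[3] = nm$omn
  rot[4] = m$omnn
  rot[5] = $omnnm
Sorted (with $ < everything):
  sorted[0] = $omnnm
  sorted[1] = m$omnn
  sorted[2] = mnnm$o
  sorted[3] = nm$omn
  sorted[4] = nnm$om
  sorted[5] = omnnm$
sorted[4] = nnm$om

Answer: nnm$om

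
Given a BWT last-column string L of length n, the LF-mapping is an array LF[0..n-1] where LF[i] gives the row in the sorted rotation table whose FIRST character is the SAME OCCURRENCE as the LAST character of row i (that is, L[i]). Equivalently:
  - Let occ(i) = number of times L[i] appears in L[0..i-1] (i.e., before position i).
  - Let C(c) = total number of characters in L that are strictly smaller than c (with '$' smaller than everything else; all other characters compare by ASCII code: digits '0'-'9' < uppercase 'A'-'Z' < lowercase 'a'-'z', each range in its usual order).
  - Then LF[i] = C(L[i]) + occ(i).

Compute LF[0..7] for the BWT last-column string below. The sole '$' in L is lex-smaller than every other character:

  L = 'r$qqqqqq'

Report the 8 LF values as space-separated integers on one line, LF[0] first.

Char counts: '$':1, 'q':6, 'r':1
C (first-col start): C('$')=0, C('q')=1, C('r')=7
L[0]='r': occ=0, LF[0]=C('r')+0=7+0=7
L[1]='$': occ=0, LF[1]=C('$')+0=0+0=0
L[2]='q': occ=0, LF[2]=C('q')+0=1+0=1
L[3]='q': occ=1, LF[3]=C('q')+1=1+1=2
L[4]='q': occ=2, LF[4]=C('q')+2=1+2=3
L[5]='q': occ=3, LF[5]=C('q')+3=1+3=4
L[6]='q': occ=4, LF[6]=C('q')+4=1+4=5
L[7]='q': occ=5, LF[7]=C('q')+5=1+5=6

Answer: 7 0 1 2 3 4 5 6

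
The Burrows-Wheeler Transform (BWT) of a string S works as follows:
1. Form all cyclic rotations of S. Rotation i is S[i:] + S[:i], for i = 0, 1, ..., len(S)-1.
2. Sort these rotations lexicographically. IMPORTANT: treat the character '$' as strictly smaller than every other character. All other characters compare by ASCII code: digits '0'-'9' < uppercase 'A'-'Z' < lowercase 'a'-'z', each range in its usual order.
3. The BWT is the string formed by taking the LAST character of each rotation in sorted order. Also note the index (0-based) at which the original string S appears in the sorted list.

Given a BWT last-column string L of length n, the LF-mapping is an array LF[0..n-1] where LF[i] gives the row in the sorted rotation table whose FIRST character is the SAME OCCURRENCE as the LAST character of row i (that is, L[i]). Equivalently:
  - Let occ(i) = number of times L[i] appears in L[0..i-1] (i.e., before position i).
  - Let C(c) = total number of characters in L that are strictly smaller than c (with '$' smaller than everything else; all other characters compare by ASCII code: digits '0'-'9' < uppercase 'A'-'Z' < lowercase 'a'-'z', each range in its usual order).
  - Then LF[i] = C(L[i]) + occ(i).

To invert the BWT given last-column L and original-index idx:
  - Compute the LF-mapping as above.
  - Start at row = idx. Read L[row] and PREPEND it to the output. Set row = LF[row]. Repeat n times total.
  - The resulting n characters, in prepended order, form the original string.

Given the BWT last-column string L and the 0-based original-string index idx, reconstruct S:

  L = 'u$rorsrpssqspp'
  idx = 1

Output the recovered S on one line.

Answer: opsssqsrrprpu$

Derivation:
LF mapping: 13 0 6 1 7 9 8 2 10 11 5 12 3 4
Walk LF starting at row 1, prepending L[row]:
  step 1: row=1, L[1]='$', prepend. Next row=LF[1]=0
  step 2: row=0, L[0]='u', prepend. Next row=LF[0]=13
  step 3: row=13, L[13]='p', prepend. Next row=LF[13]=4
  step 4: row=4, L[4]='r', prepend. Next row=LF[4]=7
  step 5: row=7, L[7]='p', prepend. Next row=LF[7]=2
  step 6: row=2, L[2]='r', prepend. Next row=LF[2]=6
  step 7: row=6, L[6]='r', prepend. Next row=LF[6]=8
  step 8: row=8, L[8]='s', prepend. Next row=LF[8]=10
  step 9: row=10, L[10]='q', prepend. Next row=LF[10]=5
  step 10: row=5, L[5]='s', prepend. Next row=LF[5]=9
  step 11: row=9, L[9]='s', prepend. Next row=LF[9]=11
  step 12: row=11, L[11]='s', prepend. Next row=LF[11]=12
  step 13: row=12, L[12]='p', prepend. Next row=LF[12]=3
  step 14: row=3, L[3]='o', prepend. Next row=LF[3]=1
Reversed output: opsssqsrrprpu$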